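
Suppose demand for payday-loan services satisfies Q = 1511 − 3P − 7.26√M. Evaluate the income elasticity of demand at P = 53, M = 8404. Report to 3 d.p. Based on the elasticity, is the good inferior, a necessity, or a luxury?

At P = 53, M = 8404: Q = 686.452.
Holding P constant, ∂Q/∂M = -7.26/(2√M) = -0.0395971.
η_M = (∂Q/∂M)·(M/Q) = -0.0395971 × (8404/686.452) = -0.485.
Since η < 0, this is an inferior good.

-0.485 (inferior good)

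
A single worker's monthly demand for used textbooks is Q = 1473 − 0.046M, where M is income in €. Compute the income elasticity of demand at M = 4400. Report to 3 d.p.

At M = 4400: Q = 1270.600.
dQ/dM = −0.046.
η = (dQ/dM)·(M/Q) = -0.046 × (4400/1270.600) = -0.159.

-0.159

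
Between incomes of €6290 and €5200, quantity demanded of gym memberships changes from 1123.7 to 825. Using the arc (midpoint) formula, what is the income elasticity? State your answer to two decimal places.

ΔQ = 825 − 1123.7 = -298.7; midpoint Q̄ = (1123.7 + 825)/2 = 974.35.
ΔI = 5200 − 6290 = -1090; midpoint Ī = (6290 + 5200)/2 = 5745.
η = (ΔQ/Q̄) ÷ (ΔI/Ī) = (-298.7/974.35) ÷ (-1090/5745) = 1.62.

1.62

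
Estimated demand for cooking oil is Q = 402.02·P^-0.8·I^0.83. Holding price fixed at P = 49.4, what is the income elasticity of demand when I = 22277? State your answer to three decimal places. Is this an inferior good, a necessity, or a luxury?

0.830 (necessity)

For a multiplicative demand Q = A·P^α·I^β, the income elasticity is β everywhere.
Here β = 0.83, so η = 0.830.
Since 0 < η < 1, this is a necessity.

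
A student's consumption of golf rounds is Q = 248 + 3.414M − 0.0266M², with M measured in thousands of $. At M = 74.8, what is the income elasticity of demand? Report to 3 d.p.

-0.119

At M = 74.8: Q = 354.5391.
dQ/dM = 3.414 − 0.0532M = -0.56536.
η = (dQ/dM)·(M/Q) = -0.56536 × (74.8/354.5391) = -0.119.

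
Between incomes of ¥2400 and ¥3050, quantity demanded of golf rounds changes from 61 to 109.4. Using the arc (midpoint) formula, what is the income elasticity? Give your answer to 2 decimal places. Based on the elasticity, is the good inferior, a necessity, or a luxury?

2.38 (luxury)

ΔQ = 109.4 − 61 = 48.4; midpoint Q̄ = (61 + 109.4)/2 = 85.2.
ΔI = 3050 − 2400 = 650; midpoint Ī = (2400 + 3050)/2 = 2725.
η = (ΔQ/Q̄) ÷ (ΔI/Ī) = (48.4/85.2) ÷ (650/2725) = 2.38.
η > 1 ⇒ luxury.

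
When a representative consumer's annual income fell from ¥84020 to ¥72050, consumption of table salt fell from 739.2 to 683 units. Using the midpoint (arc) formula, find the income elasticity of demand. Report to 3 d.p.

0.515

ΔQ = 683 − 739.2 = -56.2; midpoint Q̄ = (739.2 + 683)/2 = 711.1.
ΔI = 72050 − 84020 = -11970; midpoint Ī = (84020 + 72050)/2 = 78035.
η = (ΔQ/Q̄) ÷ (ΔI/Ī) = (-56.2/711.1) ÷ (-11970/78035) = 0.515.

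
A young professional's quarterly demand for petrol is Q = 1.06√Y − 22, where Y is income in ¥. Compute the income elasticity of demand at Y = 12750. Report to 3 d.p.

0.613

At Y = 12750: Q = 97.691.
dQ/dY = 1.06/(2√Y) = 0.00469376 at this income.
η = (dQ/dY)·(Y/Q) = 0.00469376 × (12750/97.691) = 0.613.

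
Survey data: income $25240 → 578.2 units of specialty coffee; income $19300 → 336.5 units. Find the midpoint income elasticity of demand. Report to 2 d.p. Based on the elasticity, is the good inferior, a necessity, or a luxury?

1.98 (luxury)

ΔQ = 336.5 − 578.2 = -241.7; midpoint Q̄ = (578.2 + 336.5)/2 = 457.35.
ΔI = 19300 − 25240 = -5940; midpoint Ī = (25240 + 19300)/2 = 22270.
η = (ΔQ/Q̄) ÷ (ΔI/Ī) = (-241.7/457.35) ÷ (-5940/22270) = 1.98.
η > 1 ⇒ luxury.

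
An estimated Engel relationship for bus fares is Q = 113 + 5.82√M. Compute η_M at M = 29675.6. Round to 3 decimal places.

At M = 29675.6: Q = 1115.589.
dQ/dM = 5.82/(2√M) = 0.0168925 at this income.
η = (dQ/dM)·(M/Q) = 0.0168925 × (29675.6/1115.589) = 0.449.

0.449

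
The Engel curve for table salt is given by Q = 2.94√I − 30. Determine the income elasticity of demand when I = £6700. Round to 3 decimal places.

0.571

At I = 6700: Q = 210.649.
dQ/dI = 2.94/(2√I) = 0.0179589 at this income.
η = (dQ/dI)·(I/Q) = 0.0179589 × (6700/210.649) = 0.571.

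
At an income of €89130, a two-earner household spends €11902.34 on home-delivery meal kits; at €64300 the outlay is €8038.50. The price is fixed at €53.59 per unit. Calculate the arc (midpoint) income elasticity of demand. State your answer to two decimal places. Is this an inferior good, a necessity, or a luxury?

With a constant price, Q₁ = 11902.34/53.59 = 222.100 and Q₂ = 8038.50/53.59 = 150.000 (equivalently, work directly with expenditure since P cancels).
Midpoint %ΔQ = (8038.50 − 11902.34)/9970.42 = -0.38753; midpoint %ΔI = (64300 − 89130)/76715 = -0.32367.
η = -0.38753 / -0.32367 = 1.20.
η > 1 ⇒ luxury.

1.20 (luxury)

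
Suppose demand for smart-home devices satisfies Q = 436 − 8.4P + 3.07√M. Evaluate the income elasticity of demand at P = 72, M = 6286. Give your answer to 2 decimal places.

At P = 72, M = 6286: Q = 74.603.
Holding P constant, ∂Q/∂M = 3.07/(2√M) = 0.0193607.
η_M = (∂Q/∂M)·(M/Q) = 0.0193607 × (6286/74.603) = 1.63.

1.63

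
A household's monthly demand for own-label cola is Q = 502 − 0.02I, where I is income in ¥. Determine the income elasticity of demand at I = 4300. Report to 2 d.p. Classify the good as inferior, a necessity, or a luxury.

-0.21 (inferior good)

At I = 4300: Q = 416.000.
dQ/dI = −0.02.
η = (dQ/dI)·(I/Q) = -0.02 × (4300/416.000) = -0.21.
Since η < 0, the good is an inferior good.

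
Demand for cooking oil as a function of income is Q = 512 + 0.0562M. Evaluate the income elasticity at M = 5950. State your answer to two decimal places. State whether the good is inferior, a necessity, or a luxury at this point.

0.40 (necessity)

At M = 5950: Q = 846.390.
dQ/dM = 0.0562.
η = (dQ/dM)·(M/Q) = 0.0562 × (5950/846.390) = 0.40.
Since 0 < η < 1, the good is a necessity.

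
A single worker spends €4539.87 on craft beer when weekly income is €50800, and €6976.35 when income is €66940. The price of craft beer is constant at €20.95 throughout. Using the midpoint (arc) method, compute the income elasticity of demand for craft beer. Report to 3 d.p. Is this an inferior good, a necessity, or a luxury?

With a constant price, Q₁ = 4539.87/20.95 = 216.700 and Q₂ = 6976.35/20.95 = 333.000 (equivalently, work directly with expenditure since P cancels).
Midpoint %ΔQ = (6976.35 − 4539.87)/5758.11 = 0.42314; midpoint %ΔI = (66940 − 50800)/58870 = 0.27416.
η = 0.42314 / 0.27416 = 1.543.
η > 1 ⇒ luxury.

1.543 (luxury)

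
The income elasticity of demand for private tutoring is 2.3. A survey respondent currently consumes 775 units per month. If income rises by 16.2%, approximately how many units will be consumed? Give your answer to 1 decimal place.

1063.8

%ΔQ ≈ η × %ΔI = 2.3 × 16.2% = 37.26%.
New Q ≈ 775 × (1 + 0.3726) = 1063.8.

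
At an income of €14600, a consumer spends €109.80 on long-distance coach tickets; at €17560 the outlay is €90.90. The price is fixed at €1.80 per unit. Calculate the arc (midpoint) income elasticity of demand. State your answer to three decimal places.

With a constant price, Q₁ = 109.80/1.80 = 61.000 and Q₂ = 90.90/1.80 = 50.500 (equivalently, work directly with expenditure since P cancels).
Midpoint %ΔQ = (90.90 − 109.80)/100.35 = -0.18834; midpoint %ΔI = (17560 − 14600)/16080 = 0.18408.
η = -0.18834 / 0.18408 = -1.023.

-1.023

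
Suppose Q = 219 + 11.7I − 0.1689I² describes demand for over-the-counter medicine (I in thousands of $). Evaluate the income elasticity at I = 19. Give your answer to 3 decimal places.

At I = 19: Q = 380.3271.
dQ/dI = 11.7 − 0.3378I = 5.28180.
η = (dQ/dI)·(I/Q) = 5.28180 × (19/380.3271) = 0.264.

0.264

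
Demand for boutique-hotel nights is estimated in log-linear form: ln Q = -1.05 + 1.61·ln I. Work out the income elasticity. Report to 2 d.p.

1.61

In a log-linear demand, the coefficient on ln I is the income elasticity.
So η = 1.61.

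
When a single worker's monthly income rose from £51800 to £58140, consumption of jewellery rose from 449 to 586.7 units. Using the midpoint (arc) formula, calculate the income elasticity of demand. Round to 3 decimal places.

ΔQ = 586.7 − 449 = 137.7; midpoint Q̄ = (449 + 586.7)/2 = 517.85.
ΔI = 58140 − 51800 = 6340; midpoint Ī = (51800 + 58140)/2 = 54970.
η = (ΔQ/Q̄) ÷ (ΔI/Ī) = (137.7/517.85) ÷ (6340/54970) = 2.306.

2.306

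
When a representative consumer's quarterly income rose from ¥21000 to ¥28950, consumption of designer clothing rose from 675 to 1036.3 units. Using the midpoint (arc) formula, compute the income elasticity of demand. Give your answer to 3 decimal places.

ΔQ = 1036.3 − 675 = 361.3; midpoint Q̄ = (675 + 1036.3)/2 = 855.65.
ΔI = 28950 − 21000 = 7950; midpoint Ī = (21000 + 28950)/2 = 24975.
η = (ΔQ/Q̄) ÷ (ΔI/Ī) = (361.3/855.65) ÷ (7950/24975) = 1.327.

1.327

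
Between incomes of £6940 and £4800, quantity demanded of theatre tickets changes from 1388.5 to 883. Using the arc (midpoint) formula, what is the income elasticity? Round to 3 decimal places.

1.221

ΔQ = 883 − 1388.5 = -505.5; midpoint Q̄ = (1388.5 + 883)/2 = 1135.75.
ΔI = 4800 − 6940 = -2140; midpoint Ī = (6940 + 4800)/2 = 5870.
η = (ΔQ/Q̄) ÷ (ΔI/Ī) = (-505.5/1135.75) ÷ (-2140/5870) = 1.221.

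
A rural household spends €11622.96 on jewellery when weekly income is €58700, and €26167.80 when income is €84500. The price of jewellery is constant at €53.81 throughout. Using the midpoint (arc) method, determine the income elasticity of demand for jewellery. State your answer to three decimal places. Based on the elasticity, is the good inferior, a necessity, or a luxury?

2.136 (luxury)

With a constant price, Q₁ = 11622.96/53.81 = 216.000 and Q₂ = 26167.80/53.81 = 486.300 (equivalently, work directly with expenditure since P cancels).
Midpoint %ΔQ = (26167.80 − 11622.96)/18895.38 = 0.76976; midpoint %ΔI = (84500 − 58700)/71600 = 0.36034.
η = 0.76976 / 0.36034 = 2.136.
η > 1 ⇒ luxury.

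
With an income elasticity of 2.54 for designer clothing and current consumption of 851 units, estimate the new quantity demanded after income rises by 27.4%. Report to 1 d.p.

1443.3

%ΔQ ≈ η × %ΔI = 2.54 × 27.4% = 69.596%.
New Q ≈ 851 × (1 + 0.69596) = 1443.3.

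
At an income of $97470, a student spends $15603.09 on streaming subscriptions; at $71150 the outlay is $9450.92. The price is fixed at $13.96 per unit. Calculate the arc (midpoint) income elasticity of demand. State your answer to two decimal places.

1.57

With a constant price, Q₁ = 15603.09/13.96 = 1117.700 and Q₂ = 9450.92/13.96 = 677.000 (equivalently, work directly with expenditure since P cancels).
Midpoint %ΔQ = (9450.92 − 15603.09)/12527.01 = -0.49111; midpoint %ΔI = (71150 − 97470)/84310 = -0.31218.
η = -0.49111 / -0.31218 = 1.57.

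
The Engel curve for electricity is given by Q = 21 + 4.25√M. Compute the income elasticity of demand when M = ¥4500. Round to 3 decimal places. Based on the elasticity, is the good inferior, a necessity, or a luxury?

0.466 (necessity)

At M = 4500: Q = 306.099.
dQ/dM = 4.25/(2√M) = 0.0316776 at this income.
η = (dQ/dM)·(M/Q) = 0.0316776 × (4500/306.099) = 0.466.
Since 0 < η < 1, the good is a necessity.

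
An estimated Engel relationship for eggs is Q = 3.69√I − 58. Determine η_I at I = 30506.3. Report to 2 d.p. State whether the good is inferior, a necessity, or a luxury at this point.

At I = 30506.3: Q = 586.497.
dQ/dI = 3.69/(2√I) = 0.0105633 at this income.
η = (dQ/dI)·(I/Q) = 0.0105633 × (30506.3/586.497) = 0.55.
Since 0 < η < 1, the good is a necessity.

0.55 (necessity)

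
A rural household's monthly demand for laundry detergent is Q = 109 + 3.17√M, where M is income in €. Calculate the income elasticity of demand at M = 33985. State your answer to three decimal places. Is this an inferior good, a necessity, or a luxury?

0.421 (necessity)

At M = 33985: Q = 693.390.
dQ/dM = 3.17/(2√M) = 0.00859777 at this income.
η = (dQ/dM)·(M/Q) = 0.00859777 × (33985/693.390) = 0.421.
Since 0 < η < 1, the good is a necessity.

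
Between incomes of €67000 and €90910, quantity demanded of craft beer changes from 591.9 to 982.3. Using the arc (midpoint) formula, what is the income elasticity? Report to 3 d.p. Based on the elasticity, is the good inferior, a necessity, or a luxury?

ΔQ = 982.3 − 591.9 = 390.4; midpoint Q̄ = (591.9 + 982.3)/2 = 787.1.
ΔI = 90910 − 67000 = 23910; midpoint Ī = (67000 + 90910)/2 = 78955.
η = (ΔQ/Q̄) ÷ (ΔI/Ī) = (390.4/787.1) ÷ (23910/78955) = 1.638.
η > 1 ⇒ luxury.

1.638 (luxury)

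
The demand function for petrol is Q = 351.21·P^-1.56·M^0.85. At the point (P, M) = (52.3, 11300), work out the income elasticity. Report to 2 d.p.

For a multiplicative demand Q = A·P^α·M^β, the income elasticity is β everywhere.
Here β = 0.85, so η = 0.85.

0.85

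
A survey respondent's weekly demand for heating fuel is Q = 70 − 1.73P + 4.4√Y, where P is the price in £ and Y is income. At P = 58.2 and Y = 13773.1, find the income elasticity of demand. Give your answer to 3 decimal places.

At P = 58.2, Y = 13773.1: Q = 485.693.
Holding P constant, ∂Q/∂Y = 4.4/(2√Y) = 0.0187459.
η_Y = (∂Q/∂Y)·(Y/Q) = 0.0187459 × (13773.1/485.693) = 0.532.

0.532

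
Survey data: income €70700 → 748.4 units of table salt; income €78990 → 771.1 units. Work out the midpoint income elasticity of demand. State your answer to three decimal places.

0.270

ΔQ = 771.1 − 748.4 = 22.7; midpoint Q̄ = (748.4 + 771.1)/2 = 759.75.
ΔI = 78990 − 70700 = 8290; midpoint Ī = (70700 + 78990)/2 = 74845.
η = (ΔQ/Q̄) ÷ (ΔI/Ī) = (22.7/759.75) ÷ (8290/74845) = 0.270.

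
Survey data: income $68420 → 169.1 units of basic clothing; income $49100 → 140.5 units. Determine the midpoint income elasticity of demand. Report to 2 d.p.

ΔQ = 140.5 − 169.1 = -28.6; midpoint Q̄ = (169.1 + 140.5)/2 = 154.8.
ΔI = 49100 − 68420 = -19320; midpoint Ī = (68420 + 49100)/2 = 58760.
η = (ΔQ/Q̄) ÷ (ΔI/Ī) = (-28.6/154.8) ÷ (-19320/58760) = 0.56.

0.56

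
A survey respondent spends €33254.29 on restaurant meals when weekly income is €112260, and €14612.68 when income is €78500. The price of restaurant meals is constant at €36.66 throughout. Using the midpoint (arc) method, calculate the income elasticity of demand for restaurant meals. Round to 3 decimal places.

With a constant price, Q₁ = 33254.29/36.66 = 907.100 and Q₂ = 14612.68/36.66 = 398.600 (equivalently, work directly with expenditure since P cancels).
Midpoint %ΔQ = (14612.68 − 33254.29)/23933.49 = -0.77889; midpoint %ΔI = (78500 − 112260)/95380 = -0.35395.
η = -0.77889 / -0.35395 = 2.201.

2.201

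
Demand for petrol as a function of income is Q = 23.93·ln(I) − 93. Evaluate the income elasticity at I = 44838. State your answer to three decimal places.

0.147

At I = 44838: Q = 163.310.
dQ/dI = 23.93/I = 0.000533699 at this income.
η = (dQ/dI)·(I/Q) = 0.000533699 × (44838/163.310) = 0.147.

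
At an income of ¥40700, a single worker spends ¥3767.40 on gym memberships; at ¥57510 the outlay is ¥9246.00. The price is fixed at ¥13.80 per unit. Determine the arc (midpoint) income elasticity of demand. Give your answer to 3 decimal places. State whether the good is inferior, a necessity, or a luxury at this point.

2.460 (luxury)

With a constant price, Q₁ = 3767.40/13.80 = 273.000 and Q₂ = 9246.00/13.80 = 670.000 (equivalently, work directly with expenditure since P cancels).
Midpoint %ΔQ = (9246.00 − 3767.40)/6506.70 = 0.84199; midpoint %ΔI = (57510 − 40700)/49105 = 0.34233.
η = 0.84199 / 0.34233 = 2.460.
η > 1 ⇒ luxury.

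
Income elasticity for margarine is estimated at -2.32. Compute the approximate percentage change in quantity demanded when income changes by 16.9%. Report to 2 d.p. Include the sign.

-39.21%

%ΔQ ≈ η × %ΔI = -2.32 × 16.9% = -39.21%.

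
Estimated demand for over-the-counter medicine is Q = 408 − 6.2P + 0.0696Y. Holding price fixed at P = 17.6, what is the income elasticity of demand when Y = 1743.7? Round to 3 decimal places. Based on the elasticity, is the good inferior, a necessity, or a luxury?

At P = 17.6, Y = 1743.7: Q = 420.242.
Holding P constant, ∂Q/∂Y = 0.0696.
η_Y = (∂Q/∂Y)·(Y/Q) = 0.0696 × (1743.7/420.242) = 0.289.
Since 0 < η < 1, this is a necessity.

0.289 (necessity)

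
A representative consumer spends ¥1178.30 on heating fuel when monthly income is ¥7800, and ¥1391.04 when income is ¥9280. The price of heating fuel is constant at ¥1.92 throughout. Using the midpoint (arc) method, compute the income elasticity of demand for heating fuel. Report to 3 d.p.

0.956

With a constant price, Q₁ = 1178.30/1.92 = 613.698 and Q₂ = 1391.04/1.92 = 724.500 (equivalently, work directly with expenditure since P cancels).
Midpoint %ΔQ = (1391.04 − 1178.30)/1284.67 = 0.16560; midpoint %ΔI = (9280 − 7800)/8540 = 0.17330.
η = 0.16560 / 0.17330 = 0.956.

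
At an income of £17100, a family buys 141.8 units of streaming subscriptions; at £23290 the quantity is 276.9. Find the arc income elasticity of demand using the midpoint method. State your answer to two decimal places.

2.11

ΔQ = 276.9 − 141.8 = 135.1; midpoint Q̄ = (141.8 + 276.9)/2 = 209.35.
ΔI = 23290 − 17100 = 6190; midpoint Ī = (17100 + 23290)/2 = 20195.
η = (ΔQ/Q̄) ÷ (ΔI/Ī) = (135.1/209.35) ÷ (6190/20195) = 2.11.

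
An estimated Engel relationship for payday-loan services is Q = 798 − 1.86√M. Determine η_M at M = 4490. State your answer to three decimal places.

-0.093

At M = 4490: Q = 673.366.
dQ/dM = -1.86/(2√M) = -0.0138791 at this income.
η = (dQ/dM)·(M/Q) = -0.0138791 × (4490/673.366) = -0.093.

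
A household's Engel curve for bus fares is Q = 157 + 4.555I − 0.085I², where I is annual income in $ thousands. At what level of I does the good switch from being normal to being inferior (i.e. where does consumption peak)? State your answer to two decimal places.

dQ/dI = 4.555 − 0.17I.
The good is inferior where dQ/dI < 0. Setting dQ/dI = 0 gives I = 4.555 / 0.17 = 26.79.

26.79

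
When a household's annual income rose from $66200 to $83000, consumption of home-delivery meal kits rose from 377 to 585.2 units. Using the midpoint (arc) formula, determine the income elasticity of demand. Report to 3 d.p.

1.922

ΔQ = 585.2 − 377 = 208.2; midpoint Q̄ = (377 + 585.2)/2 = 481.1.
ΔI = 83000 − 66200 = 16800; midpoint Ī = (66200 + 83000)/2 = 74600.
η = (ΔQ/Q̄) ÷ (ΔI/Ī) = (208.2/481.1) ÷ (16800/74600) = 1.922.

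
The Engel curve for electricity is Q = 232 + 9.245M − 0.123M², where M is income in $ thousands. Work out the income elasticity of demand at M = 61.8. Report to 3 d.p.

At M = 61.8: Q = 333.5745.
dQ/dM = 9.245 − 0.246M = -5.95780.
η = (dQ/dM)·(M/Q) = -5.95780 × (61.8/333.5745) = -1.104.

-1.104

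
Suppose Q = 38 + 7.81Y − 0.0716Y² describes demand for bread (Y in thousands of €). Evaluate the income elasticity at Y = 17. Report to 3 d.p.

At Y = 17: Q = 150.0776.
dQ/dY = 7.81 − 0.1432Y = 5.37560.
η = (dQ/dY)·(Y/Q) = 5.37560 × (17/150.0776) = 0.609.

0.609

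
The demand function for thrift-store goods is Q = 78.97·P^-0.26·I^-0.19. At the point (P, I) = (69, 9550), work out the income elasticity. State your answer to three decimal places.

-0.190

For a multiplicative demand Q = A·P^α·I^β, the income elasticity is β everywhere.
Here β = -0.19, so η = -0.190.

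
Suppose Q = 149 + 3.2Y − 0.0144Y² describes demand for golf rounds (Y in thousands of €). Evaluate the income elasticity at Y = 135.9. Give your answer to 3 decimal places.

-0.305

At Y = 135.9: Q = 317.9291.
dQ/dY = 3.2 − 0.0288Y = -0.71392.
η = (dQ/dY)·(Y/Q) = -0.71392 × (135.9/317.9291) = -0.305.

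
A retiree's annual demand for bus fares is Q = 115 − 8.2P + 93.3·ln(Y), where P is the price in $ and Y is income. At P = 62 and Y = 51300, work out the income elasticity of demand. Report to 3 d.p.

0.151

At P = 62, Y = 51300: Q = 618.480.
Holding P constant, ∂Q/∂Y = 93.3/Y = 0.00181871.
η_Y = (∂Q/∂Y)·(Y/Q) = 0.00181871 × (51300/618.480) = 0.151.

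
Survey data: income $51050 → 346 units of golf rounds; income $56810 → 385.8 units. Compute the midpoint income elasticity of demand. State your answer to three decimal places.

ΔQ = 385.8 − 346 = 39.8; midpoint Q̄ = (346 + 385.8)/2 = 365.9.
ΔI = 56810 − 51050 = 5760; midpoint Ī = (51050 + 56810)/2 = 53930.
η = (ΔQ/Q̄) ÷ (ΔI/Ī) = (39.8/365.9) ÷ (5760/53930) = 1.018.

1.018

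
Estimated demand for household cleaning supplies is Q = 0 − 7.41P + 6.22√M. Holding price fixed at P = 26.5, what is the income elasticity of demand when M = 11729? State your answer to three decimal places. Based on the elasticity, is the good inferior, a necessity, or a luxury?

0.706 (necessity)

At P = 26.5, M = 11729: Q = 477.264.
Holding P constant, ∂Q/∂M = 6.22/(2√M) = 0.0287164.
η_M = (∂Q/∂M)·(M/Q) = 0.0287164 × (11729/477.264) = 0.706.
Since 0 < η < 1, this is a necessity.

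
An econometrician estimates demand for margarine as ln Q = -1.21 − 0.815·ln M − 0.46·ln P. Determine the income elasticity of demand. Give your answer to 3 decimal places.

In a log-linear demand, the coefficient on ln M is the income elasticity.
So η = -0.815.

-0.815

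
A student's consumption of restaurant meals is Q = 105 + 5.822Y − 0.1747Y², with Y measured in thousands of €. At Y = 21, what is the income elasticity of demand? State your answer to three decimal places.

-0.212

At Y = 21: Q = 150.2193.
dQ/dY = 5.822 − 0.3494Y = -1.51540.
η = (dQ/dY)·(Y/Q) = -1.51540 × (21/150.2193) = -0.212.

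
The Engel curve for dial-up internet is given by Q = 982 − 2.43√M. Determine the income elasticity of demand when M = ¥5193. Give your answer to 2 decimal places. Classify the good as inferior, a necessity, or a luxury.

-0.11 (inferior good)

At M = 5193: Q = 806.888.
dQ/dM = -2.43/(2√M) = -0.0168604 at this income.
η = (dQ/dM)·(M/Q) = -0.0168604 × (5193/806.888) = -0.11.
Since η < 0, the good is an inferior good.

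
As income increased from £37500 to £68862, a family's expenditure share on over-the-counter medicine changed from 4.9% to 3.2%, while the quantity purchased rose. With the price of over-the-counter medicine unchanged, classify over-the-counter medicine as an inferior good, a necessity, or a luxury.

necessity

Quantity rises but the budget share falls as income rises, so 0 < η < 1.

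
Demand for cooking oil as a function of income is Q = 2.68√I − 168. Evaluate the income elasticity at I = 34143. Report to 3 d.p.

0.757

At I = 34143: Q = 327.206.
dQ/dI = 2.68/(2√I) = 0.00725194 at this income.
η = (dQ/dI)·(I/Q) = 0.00725194 × (34143/327.206) = 0.757.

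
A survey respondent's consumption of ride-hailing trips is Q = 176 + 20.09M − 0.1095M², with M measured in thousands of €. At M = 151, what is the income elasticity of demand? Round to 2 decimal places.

-2.75

At M = 151: Q = 712.8805.
dQ/dM = 20.09 − 0.219M = -12.97900.
η = (dQ/dM)·(M/Q) = -12.97900 × (151/712.8805) = -2.75.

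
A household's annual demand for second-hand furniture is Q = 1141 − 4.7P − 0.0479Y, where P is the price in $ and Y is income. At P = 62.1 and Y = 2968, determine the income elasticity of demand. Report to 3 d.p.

At P = 62.1, Y = 2968: Q = 706.963.
Holding P constant, ∂Q/∂Y = −0.0479.
η_Y = (∂Q/∂Y)·(Y/Q) = -0.0479 × (2968/706.963) = -0.201.

-0.201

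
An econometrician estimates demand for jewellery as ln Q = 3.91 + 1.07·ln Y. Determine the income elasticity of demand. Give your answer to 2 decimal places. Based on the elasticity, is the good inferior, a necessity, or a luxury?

In a log-linear demand, the coefficient on ln Y is the income elasticity.
So η = 1.07.
η > 1 ⇒ luxury.

1.07 (luxury)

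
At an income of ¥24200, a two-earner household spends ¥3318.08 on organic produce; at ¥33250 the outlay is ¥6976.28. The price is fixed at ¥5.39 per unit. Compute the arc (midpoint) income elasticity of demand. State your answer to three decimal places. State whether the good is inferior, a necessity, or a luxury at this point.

2.256 (luxury)

With a constant price, Q₁ = 3318.08/5.39 = 615.599 and Q₂ = 6976.28/5.39 = 1294.301 (equivalently, work directly with expenditure since P cancels).
Midpoint %ΔQ = (6976.28 − 3318.08)/5147.18 = 0.71072; midpoint %ΔI = (33250 − 24200)/28725 = 0.31506.
η = 0.71072 / 0.31506 = 2.256.
η > 1 ⇒ luxury.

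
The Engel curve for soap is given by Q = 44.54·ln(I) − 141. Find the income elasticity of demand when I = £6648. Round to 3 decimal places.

At I = 6648: Q = 251.044.
dQ/dI = 44.54/I = 0.00669976 at this income.
η = (dQ/dI)·(I/Q) = 0.00669976 × (6648/251.044) = 0.177.

0.177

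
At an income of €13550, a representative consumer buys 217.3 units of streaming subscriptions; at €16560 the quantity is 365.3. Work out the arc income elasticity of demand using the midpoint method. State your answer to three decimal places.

2.541

ΔQ = 365.3 − 217.3 = 148; midpoint Q̄ = (217.3 + 365.3)/2 = 291.3.
ΔI = 16560 − 13550 = 3010; midpoint Ī = (13550 + 16560)/2 = 15055.
η = (ΔQ/Q̄) ÷ (ΔI/Ī) = (148/291.3) ÷ (3010/15055) = 2.541.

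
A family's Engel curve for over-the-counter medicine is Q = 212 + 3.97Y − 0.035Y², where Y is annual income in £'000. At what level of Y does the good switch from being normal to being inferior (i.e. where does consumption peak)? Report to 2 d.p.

dQ/dY = 3.97 − 0.07Y.
The good is inferior where dQ/dY < 0. Setting dQ/dY = 0 gives Y = 3.97 / 0.07 = 56.71.

56.71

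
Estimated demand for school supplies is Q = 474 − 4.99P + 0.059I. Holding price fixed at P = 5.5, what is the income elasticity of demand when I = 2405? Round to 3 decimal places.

0.241

At P = 5.5, I = 2405: Q = 588.450.
Holding P constant, ∂Q/∂I = 0.059.
η_I = (∂Q/∂I)·(I/Q) = 0.059 × (2405/588.450) = 0.241.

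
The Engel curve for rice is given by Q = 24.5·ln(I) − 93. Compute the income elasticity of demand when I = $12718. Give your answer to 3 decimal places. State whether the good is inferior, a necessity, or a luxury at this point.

At I = 12718: Q = 138.544.
dQ/dI = 24.5/I = 0.0019264 at this income.
η = (dQ/dI)·(I/Q) = 0.0019264 × (12718/138.544) = 0.177.
Since 0 < η < 1, the good is a necessity.

0.177 (necessity)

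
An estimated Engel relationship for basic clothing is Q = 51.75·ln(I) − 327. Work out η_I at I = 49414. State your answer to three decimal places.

0.223

At I = 49414: Q = 232.313.
dQ/dI = 51.75/I = 0.00104727 at this income.
η = (dQ/dI)·(I/Q) = 0.00104727 × (49414/232.313) = 0.223.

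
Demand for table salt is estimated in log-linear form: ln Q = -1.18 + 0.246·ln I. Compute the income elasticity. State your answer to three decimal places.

0.246

In a log-linear demand, the coefficient on ln I is the income elasticity.
So η = 0.246.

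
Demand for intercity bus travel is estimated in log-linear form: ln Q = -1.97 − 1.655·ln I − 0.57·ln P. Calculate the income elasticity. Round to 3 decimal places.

In a log-linear demand, the coefficient on ln I is the income elasticity.
So η = -1.655.

-1.655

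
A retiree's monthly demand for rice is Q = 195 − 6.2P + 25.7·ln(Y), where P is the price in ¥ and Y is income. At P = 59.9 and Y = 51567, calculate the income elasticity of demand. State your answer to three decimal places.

0.251

At P = 59.9, Y = 51567: Q = 102.481.
Holding P constant, ∂Q/∂Y = 25.7/Y = 0.000498381.
η_Y = (∂Q/∂Y)·(Y/Q) = 0.000498381 × (51567/102.481) = 0.251.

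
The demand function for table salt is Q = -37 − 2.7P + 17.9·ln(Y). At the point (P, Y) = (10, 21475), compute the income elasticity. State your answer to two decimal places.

At P = 10, Y = 21475: Q = 114.546.
Holding P constant, ∂Q/∂Y = 17.9/Y = 0.000833527.
η_Y = (∂Q/∂Y)·(Y/Q) = 0.000833527 × (21475/114.546) = 0.16.

0.16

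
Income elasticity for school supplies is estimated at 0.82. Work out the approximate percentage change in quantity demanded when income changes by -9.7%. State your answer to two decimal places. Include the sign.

-7.95%

%ΔQ ≈ η × %ΔI = 0.82 × (-9.7%) = -7.95%.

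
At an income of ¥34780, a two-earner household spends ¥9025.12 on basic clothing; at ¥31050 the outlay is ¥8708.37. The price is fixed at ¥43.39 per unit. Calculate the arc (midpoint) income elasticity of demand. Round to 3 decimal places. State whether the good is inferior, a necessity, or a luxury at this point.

With a constant price, Q₁ = 9025.12/43.39 = 208.000 and Q₂ = 8708.37/43.39 = 200.700 (equivalently, work directly with expenditure since P cancels).
Midpoint %ΔQ = (8708.37 − 9025.12)/8866.75 = -0.03572; midpoint %ΔI = (31050 − 34780)/32915 = -0.11332.
η = -0.03572 / -0.11332 = 0.315.
0 < η < 1 ⇒ necessity.

0.315 (necessity)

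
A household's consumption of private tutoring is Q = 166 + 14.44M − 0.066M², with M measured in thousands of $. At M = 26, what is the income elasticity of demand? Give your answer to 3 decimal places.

0.576

At M = 26: Q = 496.8240.
dQ/dM = 14.44 − 0.132M = 11.00800.
η = (dQ/dM)·(M/Q) = 11.00800 × (26/496.8240) = 0.576.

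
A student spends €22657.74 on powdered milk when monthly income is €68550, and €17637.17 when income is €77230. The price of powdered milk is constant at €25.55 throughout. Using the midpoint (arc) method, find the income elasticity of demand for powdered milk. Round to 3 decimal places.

-2.093

With a constant price, Q₁ = 22657.74/25.55 = 886.800 and Q₂ = 17637.17/25.55 = 690.300 (equivalently, work directly with expenditure since P cancels).
Midpoint %ΔQ = (17637.17 − 22657.74)/20147.46 = -0.24919; midpoint %ΔI = (77230 − 68550)/72890 = 0.11908.
η = -0.24919 / 0.11908 = -2.093.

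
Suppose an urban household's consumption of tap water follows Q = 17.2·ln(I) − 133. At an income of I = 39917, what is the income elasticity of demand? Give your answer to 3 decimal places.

At I = 39917: Q = 49.226.
dQ/dI = 17.2/I = 0.000430894 at this income.
η = (dQ/dI)·(I/Q) = 0.000430894 × (39917/49.226) = 0.349.

0.349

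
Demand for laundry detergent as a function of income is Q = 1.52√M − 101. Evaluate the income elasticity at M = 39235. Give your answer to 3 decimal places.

At M = 39235: Q = 200.079.
dQ/dM = 1.52/(2√M) = 0.00383687 at this income.
η = (dQ/dM)·(M/Q) = 0.00383687 × (39235/200.079) = 0.752.

0.752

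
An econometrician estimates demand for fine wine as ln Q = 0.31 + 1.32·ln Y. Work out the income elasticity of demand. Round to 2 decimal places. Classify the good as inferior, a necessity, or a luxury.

1.32 (luxury)

In a log-linear demand, the coefficient on ln Y is the income elasticity.
So η = 1.32.
η > 1 ⇒ luxury.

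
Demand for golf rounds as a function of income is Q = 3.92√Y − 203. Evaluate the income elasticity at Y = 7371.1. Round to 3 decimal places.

1.260

At Y = 7371.1: Q = 133.552.
dQ/dY = 3.92/(2√Y) = 0.0228292 at this income.
η = (dQ/dY)·(Y/Q) = 0.0228292 × (7371.1/133.552) = 1.260.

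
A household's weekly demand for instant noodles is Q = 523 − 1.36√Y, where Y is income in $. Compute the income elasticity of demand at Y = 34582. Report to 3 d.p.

At Y = 34582: Q = 270.091.
dQ/dY = -1.36/(2√Y) = -0.00365665 at this income.
η = (dQ/dY)·(Y/Q) = -0.00365665 × (34582/270.091) = -0.468.

-0.468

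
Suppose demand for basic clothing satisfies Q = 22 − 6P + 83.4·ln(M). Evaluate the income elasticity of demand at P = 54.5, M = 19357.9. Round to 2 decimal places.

At P = 54.5, M = 19357.9: Q = 518.229.
Holding P constant, ∂Q/∂M = 83.4/M = 0.00430832.
η_M = (∂Q/∂M)·(M/Q) = 0.00430832 × (19357.9/518.229) = 0.16.

0.16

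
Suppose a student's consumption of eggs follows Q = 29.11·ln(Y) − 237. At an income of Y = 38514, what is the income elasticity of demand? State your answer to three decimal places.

At Y = 38514: Q = 70.366.
dQ/dY = 29.11/Y = 0.000755829 at this income.
η = (dQ/dY)·(Y/Q) = 0.000755829 × (38514/70.366) = 0.414.

0.414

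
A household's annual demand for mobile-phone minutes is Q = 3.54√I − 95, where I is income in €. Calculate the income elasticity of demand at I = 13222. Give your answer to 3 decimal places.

0.652

At I = 13222: Q = 312.054.
dQ/dI = 3.54/(2√I) = 0.0153931 at this income.
η = (dQ/dI)·(I/Q) = 0.0153931 × (13222/312.054) = 0.652.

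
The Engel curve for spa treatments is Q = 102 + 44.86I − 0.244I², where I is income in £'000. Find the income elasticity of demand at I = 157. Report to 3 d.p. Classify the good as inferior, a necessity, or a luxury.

-4.410 (inferior good)

At I = 157: Q = 1130.6640.
dQ/dI = 44.86 − 0.488I = -31.75600.
η = (dQ/dI)·(I/Q) = -31.75600 × (157/1130.6640) = -4.410.
η < 0 ⇒ inferior good.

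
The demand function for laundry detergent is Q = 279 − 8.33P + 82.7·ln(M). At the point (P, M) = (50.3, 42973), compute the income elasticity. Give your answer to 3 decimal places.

At P = 50.3, M = 42973: Q = 742.272.
Holding P constant, ∂Q/∂M = 82.7/M = 0.00192446.
η_M = (∂Q/∂M)·(M/Q) = 0.00192446 × (42973/742.272) = 0.111.

0.111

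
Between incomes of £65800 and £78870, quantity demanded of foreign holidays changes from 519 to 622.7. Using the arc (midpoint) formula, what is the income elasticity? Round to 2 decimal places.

1.01

ΔQ = 622.7 − 519 = 103.7; midpoint Q̄ = (519 + 622.7)/2 = 570.85.
ΔI = 78870 − 65800 = 13070; midpoint Ī = (65800 + 78870)/2 = 72335.
η = (ΔQ/Q̄) ÷ (ΔI/Ī) = (103.7/570.85) ÷ (13070/72335) = 1.01.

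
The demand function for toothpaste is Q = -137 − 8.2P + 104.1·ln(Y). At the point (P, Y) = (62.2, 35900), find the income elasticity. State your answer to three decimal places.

0.234

At P = 62.2, Y = 35900: Q = 444.812.
Holding P constant, ∂Q/∂Y = 104.1/Y = 0.00289972.
η_Y = (∂Q/∂Y)·(Y/Q) = 0.00289972 × (35900/444.812) = 0.234.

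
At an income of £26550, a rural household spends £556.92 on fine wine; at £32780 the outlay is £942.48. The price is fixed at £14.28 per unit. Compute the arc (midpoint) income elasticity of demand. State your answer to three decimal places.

With a constant price, Q₁ = 556.92/14.28 = 39.000 and Q₂ = 942.48/14.28 = 66.000 (equivalently, work directly with expenditure since P cancels).
Midpoint %ΔQ = (942.48 − 556.92)/749.70 = 0.51429; midpoint %ΔI = (32780 − 26550)/29665 = 0.21001.
η = 0.51429 / 0.21001 = 2.449.

2.449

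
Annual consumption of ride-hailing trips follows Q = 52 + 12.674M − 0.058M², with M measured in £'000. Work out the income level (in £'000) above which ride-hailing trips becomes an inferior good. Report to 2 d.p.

109.26

dQ/dM = 12.674 − 0.116M.
The good is inferior where dQ/dM < 0. Setting dQ/dM = 0 gives M = 12.674 / 0.116 = 109.26.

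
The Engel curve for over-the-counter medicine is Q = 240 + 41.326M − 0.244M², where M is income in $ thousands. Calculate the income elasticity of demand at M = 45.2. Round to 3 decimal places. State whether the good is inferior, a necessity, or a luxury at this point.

0.541 (necessity)

At M = 45.2: Q = 1609.4334.
dQ/dM = 41.326 − 0.488M = 19.26840.
η = (dQ/dM)·(M/Q) = 19.26840 × (45.2/1609.4334) = 0.541.
0 < η < 1 ⇒ necessity.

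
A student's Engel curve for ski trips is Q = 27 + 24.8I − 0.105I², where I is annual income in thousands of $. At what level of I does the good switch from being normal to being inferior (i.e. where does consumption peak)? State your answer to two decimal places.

dQ/dI = 24.8 − 0.21I.
The good is inferior where dQ/dI < 0. Setting dQ/dI = 0 gives I = 24.8 / 0.21 = 118.10.

118.10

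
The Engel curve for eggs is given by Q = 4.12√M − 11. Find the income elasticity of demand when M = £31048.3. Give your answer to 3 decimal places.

0.508

At M = 31048.3: Q = 714.966.
dQ/dM = 4.12/(2√M) = 0.0116909 at this income.
η = (dQ/dM)·(M/Q) = 0.0116909 × (31048.3/714.966) = 0.508.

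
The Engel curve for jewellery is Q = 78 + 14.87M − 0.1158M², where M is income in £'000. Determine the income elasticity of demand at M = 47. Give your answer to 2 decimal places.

At M = 47: Q = 521.0878.
dQ/dM = 14.87 − 0.2316M = 3.98480.
η = (dQ/dM)·(M/Q) = 3.98480 × (47/521.0878) = 0.36.

0.36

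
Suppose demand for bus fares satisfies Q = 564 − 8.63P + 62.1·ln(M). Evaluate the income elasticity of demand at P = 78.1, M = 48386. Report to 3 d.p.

0.111

At P = 78.1, M = 48386: Q = 559.868.
Holding P constant, ∂Q/∂M = 62.1/M = 0.00128343.
η_M = (∂Q/∂M)·(M/Q) = 0.00128343 × (48386/559.868) = 0.111.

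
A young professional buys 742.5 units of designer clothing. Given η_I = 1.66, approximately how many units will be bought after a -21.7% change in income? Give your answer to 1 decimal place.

%ΔQ ≈ η × %ΔI = 1.66 × (-21.7%) = -36.022%.
New Q ≈ 742.5 × (1 − 0.36022) = 475.0.

475.0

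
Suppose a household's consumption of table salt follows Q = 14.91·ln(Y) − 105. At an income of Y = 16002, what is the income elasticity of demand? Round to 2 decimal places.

0.38

At Y = 16002: Q = 39.336.
dQ/dY = 14.91/Y = 0.000931759 at this income.
η = (dQ/dY)·(Y/Q) = 0.000931759 × (16002/39.336) = 0.38.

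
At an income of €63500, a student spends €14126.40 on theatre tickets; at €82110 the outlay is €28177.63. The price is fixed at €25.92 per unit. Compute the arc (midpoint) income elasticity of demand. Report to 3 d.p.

With a constant price, Q₁ = 14126.40/25.92 = 545.000 and Q₂ = 28177.63/25.92 = 1087.100 (equivalently, work directly with expenditure since P cancels).
Midpoint %ΔQ = (28177.63 − 14126.40)/21152.02 = 0.66430; midpoint %ΔI = (82110 − 63500)/72805 = 0.25561.
η = 0.66430 / 0.25561 = 2.599.

2.599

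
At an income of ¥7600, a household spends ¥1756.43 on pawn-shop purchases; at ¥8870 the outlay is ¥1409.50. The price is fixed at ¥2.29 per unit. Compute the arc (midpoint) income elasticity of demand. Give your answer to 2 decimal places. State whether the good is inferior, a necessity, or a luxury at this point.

With a constant price, Q₁ = 1756.43/2.29 = 767.000 and Q₂ = 1409.50/2.29 = 615.502 (equivalently, work directly with expenditure since P cancels).
Midpoint %ΔQ = (1409.50 − 1756.43)/1582.97 = -0.21916; midpoint %ΔI = (8870 − 7600)/8235 = 0.15422.
η = -0.21916 / 0.15422 = -1.42.
η < 0 ⇒ inferior good.

-1.42 (inferior good)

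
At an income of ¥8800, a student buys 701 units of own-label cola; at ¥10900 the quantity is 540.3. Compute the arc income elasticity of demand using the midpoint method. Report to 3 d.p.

-1.214

ΔQ = 540.3 − 701 = -160.7; midpoint Q̄ = (701 + 540.3)/2 = 620.65.
ΔI = 10900 − 8800 = 2100; midpoint Ī = (8800 + 10900)/2 = 9850.
η = (ΔQ/Q̄) ÷ (ΔI/Ī) = (-160.7/620.65) ÷ (2100/9850) = -1.214.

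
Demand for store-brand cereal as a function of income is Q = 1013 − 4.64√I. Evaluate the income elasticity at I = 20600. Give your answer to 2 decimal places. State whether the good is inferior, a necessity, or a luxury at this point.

At I = 20600: Q = 347.035.
dQ/dI = -4.64/(2√I) = -0.0161642 at this income.
η = (dQ/dI)·(I/Q) = -0.0161642 × (20600/347.035) = -0.96.
Since η < 0, the good is an inferior good.

-0.96 (inferior good)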